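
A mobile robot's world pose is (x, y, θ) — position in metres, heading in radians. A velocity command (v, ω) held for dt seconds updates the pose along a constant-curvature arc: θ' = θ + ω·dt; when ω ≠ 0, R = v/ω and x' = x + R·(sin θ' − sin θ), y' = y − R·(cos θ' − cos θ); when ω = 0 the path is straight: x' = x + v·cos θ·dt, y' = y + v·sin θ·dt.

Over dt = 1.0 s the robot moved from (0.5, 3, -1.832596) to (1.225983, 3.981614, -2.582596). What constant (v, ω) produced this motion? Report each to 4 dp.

Δθ = -2.582596 − -1.832596 = -0.750000
ω = Δθ/dt = -0.750000/1.0 = -0.7500
R = −Δy/(cos θ' − cos θ) = 1.6667
v = R·ω = 1.6667·-0.7500 = -1.2500

v = -1.2500, ω = -0.7500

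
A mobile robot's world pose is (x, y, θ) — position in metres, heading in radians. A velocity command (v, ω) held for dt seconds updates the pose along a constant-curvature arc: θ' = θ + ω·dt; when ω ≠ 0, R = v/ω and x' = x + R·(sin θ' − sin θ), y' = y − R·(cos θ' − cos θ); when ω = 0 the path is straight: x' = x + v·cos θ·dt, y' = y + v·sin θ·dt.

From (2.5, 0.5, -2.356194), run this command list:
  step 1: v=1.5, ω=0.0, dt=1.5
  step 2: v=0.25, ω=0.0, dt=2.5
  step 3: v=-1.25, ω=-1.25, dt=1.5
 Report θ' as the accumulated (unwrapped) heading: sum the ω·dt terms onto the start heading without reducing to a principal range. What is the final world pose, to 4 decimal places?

step 1: θ'=-2.3562 (straight) → pose (0.9090, -1.0910, -2.3562)
step 2: θ'=-2.3562 (straight) → pose (0.4671, -1.5329, -2.3562)
step 3: θ'=-4.2312 (R=1.0000) → pose (2.0606, -1.7772, -4.2312)

(2.0606, -1.7772, -4.2312)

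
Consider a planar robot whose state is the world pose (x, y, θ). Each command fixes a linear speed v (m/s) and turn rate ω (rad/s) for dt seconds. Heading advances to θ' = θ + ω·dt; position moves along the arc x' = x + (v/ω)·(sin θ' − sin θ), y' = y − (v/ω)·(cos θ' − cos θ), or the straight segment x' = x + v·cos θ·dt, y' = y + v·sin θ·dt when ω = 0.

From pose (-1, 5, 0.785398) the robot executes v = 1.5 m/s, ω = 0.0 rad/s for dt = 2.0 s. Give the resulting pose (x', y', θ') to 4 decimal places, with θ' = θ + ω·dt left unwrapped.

(1.1213, 7.1213, 0.7854)

θ' = 0.7854 + 0.0·2.0 = 0.7854
ω = 0 → straight: x' = -1 + 1.5·cos(0.7854)·2.0 = 1.1213
y' = 5 + 1.5·sin(0.7854)·2.0 = 7.1213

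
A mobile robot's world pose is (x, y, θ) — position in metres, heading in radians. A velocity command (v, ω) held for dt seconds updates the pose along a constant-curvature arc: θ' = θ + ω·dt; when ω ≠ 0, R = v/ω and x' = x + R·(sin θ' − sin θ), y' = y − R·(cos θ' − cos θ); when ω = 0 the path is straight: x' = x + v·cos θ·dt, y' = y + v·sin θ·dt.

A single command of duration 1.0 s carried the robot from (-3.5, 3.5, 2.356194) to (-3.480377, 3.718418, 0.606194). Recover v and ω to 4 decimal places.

v = 0.2500, ω = -1.7500

Δθ = 0.606194 − 2.356194 = -1.750000
ω = Δθ/dt = -1.750000/1.0 = -1.7500
R = −Δy/(cos θ' − cos θ) = -0.1429
v = R·ω = -0.1429·-1.7500 = 0.2500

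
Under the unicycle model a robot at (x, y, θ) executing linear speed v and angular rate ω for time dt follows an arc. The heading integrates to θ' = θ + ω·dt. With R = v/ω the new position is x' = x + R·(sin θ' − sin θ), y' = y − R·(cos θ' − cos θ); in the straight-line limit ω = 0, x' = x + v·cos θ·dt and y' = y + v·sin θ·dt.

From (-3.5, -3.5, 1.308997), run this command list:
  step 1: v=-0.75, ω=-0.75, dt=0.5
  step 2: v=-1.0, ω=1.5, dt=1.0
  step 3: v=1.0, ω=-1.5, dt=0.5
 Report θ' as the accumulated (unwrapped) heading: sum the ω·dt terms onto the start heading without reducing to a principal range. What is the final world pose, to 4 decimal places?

(-3.7883, -4.3075, 1.6840)

step 1: θ'=0.9340 (R=1.0000) → pose (-3.6619, -3.8358, 0.9340)
step 2: θ'=2.4340 (R=-0.6667) → pose (-3.5593, -4.7388, 2.4340)
step 3: θ'=1.6840 (R=-0.6667) → pose (-3.7883, -4.3075, 1.6840)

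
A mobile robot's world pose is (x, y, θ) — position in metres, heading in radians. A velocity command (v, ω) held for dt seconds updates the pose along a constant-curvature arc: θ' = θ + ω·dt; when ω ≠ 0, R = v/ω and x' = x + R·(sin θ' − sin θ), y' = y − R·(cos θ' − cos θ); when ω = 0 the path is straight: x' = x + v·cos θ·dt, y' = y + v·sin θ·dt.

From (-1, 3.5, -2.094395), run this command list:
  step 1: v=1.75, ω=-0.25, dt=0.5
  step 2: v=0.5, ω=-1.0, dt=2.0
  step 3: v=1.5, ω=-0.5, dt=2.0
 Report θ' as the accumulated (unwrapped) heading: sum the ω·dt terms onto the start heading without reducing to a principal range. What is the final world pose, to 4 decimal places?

(-2.3024, 5.7134, -5.2194)

step 1: θ'=-2.2194 (R=-7.0000) → pose (-1.4837, 2.7715, -2.2194)
step 2: θ'=-4.2194 (R=-0.5000) → pose (-2.3226, 2.8369, -4.2194)
step 3: θ'=-5.2194 (R=-3.0000) → pose (-2.3024, 5.7134, -5.2194)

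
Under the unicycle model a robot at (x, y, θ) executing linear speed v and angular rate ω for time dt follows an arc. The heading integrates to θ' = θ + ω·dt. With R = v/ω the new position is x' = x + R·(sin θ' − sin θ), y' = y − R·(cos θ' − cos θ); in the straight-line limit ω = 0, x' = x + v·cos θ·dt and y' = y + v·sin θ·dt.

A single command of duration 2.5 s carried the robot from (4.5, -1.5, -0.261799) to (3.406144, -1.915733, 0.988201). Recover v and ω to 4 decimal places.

Δθ = 0.988201 − -0.261799 = 1.250000
ω = Δθ/dt = 1.250000/2.5 = 0.5000
R = Δx/(sin θ' − sin θ) = -1.0000
v = R·ω = -1.0000·0.5000 = -0.5000

v = -0.5000, ω = 0.5000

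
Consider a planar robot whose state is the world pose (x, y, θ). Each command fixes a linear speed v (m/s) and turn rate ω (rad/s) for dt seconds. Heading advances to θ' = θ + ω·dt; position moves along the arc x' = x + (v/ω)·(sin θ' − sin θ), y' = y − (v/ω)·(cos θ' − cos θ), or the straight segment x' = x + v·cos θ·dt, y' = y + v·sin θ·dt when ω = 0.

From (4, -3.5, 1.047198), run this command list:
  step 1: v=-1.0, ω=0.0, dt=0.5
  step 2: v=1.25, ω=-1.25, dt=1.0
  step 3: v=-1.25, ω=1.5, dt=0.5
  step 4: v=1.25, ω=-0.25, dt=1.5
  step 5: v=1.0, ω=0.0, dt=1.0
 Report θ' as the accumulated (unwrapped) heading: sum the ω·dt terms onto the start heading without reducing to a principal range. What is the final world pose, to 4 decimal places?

(6.9460, -2.7306, 0.1722)

step 1: θ'=1.0472 (straight) → pose (3.7500, -3.9330, 1.0472)
step 2: θ'=-0.2028 (R=-1.0000) → pose (4.8174, -3.4535, -0.2028)
step 3: θ'=0.5472 (R=-0.8333) → pose (4.2160, -3.5581, 0.5472)
step 4: θ'=0.1722 (R=-5.0000) → pose (5.9608, -2.9020, 0.1722)
step 5: θ'=0.1722 (straight) → pose (6.9460, -2.7306, 0.1722)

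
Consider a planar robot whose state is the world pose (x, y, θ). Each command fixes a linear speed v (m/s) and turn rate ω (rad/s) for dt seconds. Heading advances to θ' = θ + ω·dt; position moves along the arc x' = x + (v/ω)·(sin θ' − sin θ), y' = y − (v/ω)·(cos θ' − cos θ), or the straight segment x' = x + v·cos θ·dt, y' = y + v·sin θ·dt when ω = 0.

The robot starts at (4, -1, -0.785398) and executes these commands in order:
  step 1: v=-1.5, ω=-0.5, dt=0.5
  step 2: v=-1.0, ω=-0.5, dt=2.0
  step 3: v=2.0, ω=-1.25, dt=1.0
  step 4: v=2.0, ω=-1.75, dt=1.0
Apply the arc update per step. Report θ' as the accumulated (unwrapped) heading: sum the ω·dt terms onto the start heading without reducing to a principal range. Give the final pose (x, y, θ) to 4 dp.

(0.8936, 2.1345, -5.0354)

step 1: θ'=-1.0354 (R=3.0000) → pose (3.5411, -0.4092, -1.0354)
step 2: θ'=-2.0354 (R=2.0000) → pose (3.4733, 1.5073, -2.0354)
step 3: θ'=-3.2854 (R=-1.6000) → pose (1.8136, 0.6407, -3.2854)
step 4: θ'=-5.0354 (R=-1.1429) → pose (0.8936, 2.1345, -5.0354)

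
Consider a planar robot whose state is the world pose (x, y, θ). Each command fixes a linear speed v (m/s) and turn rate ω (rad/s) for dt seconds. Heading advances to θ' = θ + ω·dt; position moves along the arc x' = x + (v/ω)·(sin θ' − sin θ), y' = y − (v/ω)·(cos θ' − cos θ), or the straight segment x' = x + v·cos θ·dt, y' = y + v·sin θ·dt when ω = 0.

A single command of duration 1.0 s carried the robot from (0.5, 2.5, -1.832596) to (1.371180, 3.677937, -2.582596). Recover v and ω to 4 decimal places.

v = -1.5000, ω = -0.7500

Δθ = -2.582596 − -1.832596 = -0.750000
ω = Δθ/dt = -0.750000/1.0 = -0.7500
R = −Δy/(cos θ' − cos θ) = 2.0000
v = R·ω = 2.0000·-0.7500 = -1.5000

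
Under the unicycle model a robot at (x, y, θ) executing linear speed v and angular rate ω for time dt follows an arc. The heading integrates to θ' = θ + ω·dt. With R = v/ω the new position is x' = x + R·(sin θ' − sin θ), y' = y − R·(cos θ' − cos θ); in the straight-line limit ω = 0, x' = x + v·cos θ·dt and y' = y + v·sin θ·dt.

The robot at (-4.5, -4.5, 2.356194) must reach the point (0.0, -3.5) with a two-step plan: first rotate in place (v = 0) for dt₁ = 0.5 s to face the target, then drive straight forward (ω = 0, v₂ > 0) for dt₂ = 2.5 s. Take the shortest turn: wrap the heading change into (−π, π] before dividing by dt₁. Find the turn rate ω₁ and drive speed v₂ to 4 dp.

ω₁ = -4.2751, v₂ = 1.8439

heading to target = atan2(-3.5−-4.5, 0−-4.5) = 0.2187
Δθ = wrap(0.2187 − 2.3562) = -2.1375; ω₁ = Δθ/dt₁ = -4.2751
distance = √((0−-4.5)² + (-3.5−-4.5)²) = 4.6098; v₂ = distance/dt₂ = 1.8439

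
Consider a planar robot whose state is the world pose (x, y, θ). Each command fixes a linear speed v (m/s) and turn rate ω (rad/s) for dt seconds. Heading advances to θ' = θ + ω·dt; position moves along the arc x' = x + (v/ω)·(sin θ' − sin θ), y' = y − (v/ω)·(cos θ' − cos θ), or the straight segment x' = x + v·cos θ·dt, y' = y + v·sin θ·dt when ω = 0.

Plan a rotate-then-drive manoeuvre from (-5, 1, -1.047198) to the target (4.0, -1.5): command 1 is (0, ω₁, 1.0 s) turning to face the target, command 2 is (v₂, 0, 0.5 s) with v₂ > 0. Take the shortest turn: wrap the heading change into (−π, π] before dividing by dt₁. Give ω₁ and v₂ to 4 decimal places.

ω₁ = 0.7763, v₂ = 18.6815

heading to target = atan2(-1.5−1, 4−-5) = -0.2709
Δθ = wrap(-0.2709 − -1.0472) = 0.7763; ω₁ = Δθ/dt₁ = 0.7763
distance = √((4−-5)² + (-1.5−1)²) = 9.3408; v₂ = distance/dt₂ = 18.6815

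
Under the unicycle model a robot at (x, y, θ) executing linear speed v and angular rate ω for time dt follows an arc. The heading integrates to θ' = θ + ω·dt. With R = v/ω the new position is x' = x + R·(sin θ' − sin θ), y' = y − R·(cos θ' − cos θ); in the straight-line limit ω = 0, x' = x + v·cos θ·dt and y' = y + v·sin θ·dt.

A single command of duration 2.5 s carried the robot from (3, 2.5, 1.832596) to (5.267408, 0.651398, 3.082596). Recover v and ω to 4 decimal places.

v = -1.2500, ω = 0.5000

Δθ = 3.082596 − 1.832596 = 1.250000
ω = Δθ/dt = 1.250000/2.5 = 0.5000
R = Δx/(sin θ' − sin θ) = -2.5000
v = R·ω = -2.5000·0.5000 = -1.2500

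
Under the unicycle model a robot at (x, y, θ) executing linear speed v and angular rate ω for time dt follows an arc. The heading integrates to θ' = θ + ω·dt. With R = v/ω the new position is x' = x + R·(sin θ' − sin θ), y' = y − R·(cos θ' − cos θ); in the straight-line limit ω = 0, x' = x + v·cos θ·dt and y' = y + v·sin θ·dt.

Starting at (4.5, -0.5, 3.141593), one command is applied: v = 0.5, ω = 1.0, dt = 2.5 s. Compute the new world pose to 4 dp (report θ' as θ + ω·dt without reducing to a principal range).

θ' = 3.1416 + 1.0·2.5 = 5.6416
R = v/ω = 0.5/1.0 = 0.5000
x' = 4.5 + 0.5000·(sin 5.6416 − sin 3.1416) = 4.2008
y' = -0.5 − 0.5000·(cos 5.6416 − cos 3.1416) = -1.4006

(4.2008, -1.4006, 5.6416)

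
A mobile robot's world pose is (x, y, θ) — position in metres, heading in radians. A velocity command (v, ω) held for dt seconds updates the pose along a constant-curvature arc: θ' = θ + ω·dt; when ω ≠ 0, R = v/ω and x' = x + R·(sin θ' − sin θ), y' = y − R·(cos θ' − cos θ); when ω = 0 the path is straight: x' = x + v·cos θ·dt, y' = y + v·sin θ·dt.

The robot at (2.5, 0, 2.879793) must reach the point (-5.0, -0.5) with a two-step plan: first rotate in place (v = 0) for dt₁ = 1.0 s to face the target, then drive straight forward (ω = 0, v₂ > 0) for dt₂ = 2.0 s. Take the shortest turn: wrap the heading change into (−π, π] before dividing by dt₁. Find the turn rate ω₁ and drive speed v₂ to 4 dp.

heading to target = atan2(-0.5−0, -5−2.5) = -3.0750
Δθ = wrap(-3.0750 − 2.8798) = 0.3284; ω₁ = Δθ/dt₁ = 0.3284
distance = √((-5−2.5)² + (-0.5−0)²) = 7.5166; v₂ = distance/dt₂ = 3.7583

ω₁ = 0.3284, v₂ = 3.7583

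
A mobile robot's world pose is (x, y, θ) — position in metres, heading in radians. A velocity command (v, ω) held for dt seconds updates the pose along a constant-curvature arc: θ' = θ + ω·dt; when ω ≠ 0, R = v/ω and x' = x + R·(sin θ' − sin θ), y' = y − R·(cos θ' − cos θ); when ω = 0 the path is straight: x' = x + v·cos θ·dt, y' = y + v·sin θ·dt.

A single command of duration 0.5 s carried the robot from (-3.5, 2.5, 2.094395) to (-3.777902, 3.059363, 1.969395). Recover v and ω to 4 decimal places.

Δθ = 1.969395 − 2.094395 = -0.125000
ω = Δθ/dt = -0.125000/0.5 = -0.2500
R = −Δy/(cos θ' − cos θ) = -5.0000
v = R·ω = -5.0000·-0.2500 = 1.2500

v = 1.2500, ω = -0.2500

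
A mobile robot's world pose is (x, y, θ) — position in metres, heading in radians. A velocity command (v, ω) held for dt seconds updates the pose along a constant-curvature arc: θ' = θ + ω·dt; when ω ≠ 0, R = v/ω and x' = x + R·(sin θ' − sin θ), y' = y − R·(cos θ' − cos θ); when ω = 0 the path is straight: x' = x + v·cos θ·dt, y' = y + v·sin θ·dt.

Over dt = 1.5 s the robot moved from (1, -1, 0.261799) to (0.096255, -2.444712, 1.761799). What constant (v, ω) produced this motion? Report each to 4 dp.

v = -1.2500, ω = 1.0000

Δθ = 1.761799 − 0.261799 = 1.500000
ω = Δθ/dt = 1.500000/1.5 = 1.0000
R = −Δy/(cos θ' − cos θ) = -1.2500
v = R·ω = -1.2500·1.0000 = -1.2500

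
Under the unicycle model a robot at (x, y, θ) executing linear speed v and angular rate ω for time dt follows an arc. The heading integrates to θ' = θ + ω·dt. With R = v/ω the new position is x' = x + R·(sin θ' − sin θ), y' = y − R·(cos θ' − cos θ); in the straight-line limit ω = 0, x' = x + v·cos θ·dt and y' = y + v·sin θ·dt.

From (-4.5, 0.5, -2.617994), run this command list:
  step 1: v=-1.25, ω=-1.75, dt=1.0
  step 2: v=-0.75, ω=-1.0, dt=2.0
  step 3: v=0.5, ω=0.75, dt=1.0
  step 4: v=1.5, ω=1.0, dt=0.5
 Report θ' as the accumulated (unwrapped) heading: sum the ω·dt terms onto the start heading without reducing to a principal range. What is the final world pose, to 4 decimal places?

(-3.3196, -0.1499, -5.1180)

step 1: θ'=-4.3680 (R=0.7143) → pose (-3.4705, 0.1226, -4.3680)
step 2: θ'=-6.3680 (R=0.7500) → pose (-4.2400, -0.8780, -6.3680)
step 3: θ'=-5.6180 (R=0.6667) → pose (-3.7721, -0.7382, -5.6180)
step 4: θ'=-5.1180 (R=1.5000) → pose (-3.3196, -0.1499, -5.1180)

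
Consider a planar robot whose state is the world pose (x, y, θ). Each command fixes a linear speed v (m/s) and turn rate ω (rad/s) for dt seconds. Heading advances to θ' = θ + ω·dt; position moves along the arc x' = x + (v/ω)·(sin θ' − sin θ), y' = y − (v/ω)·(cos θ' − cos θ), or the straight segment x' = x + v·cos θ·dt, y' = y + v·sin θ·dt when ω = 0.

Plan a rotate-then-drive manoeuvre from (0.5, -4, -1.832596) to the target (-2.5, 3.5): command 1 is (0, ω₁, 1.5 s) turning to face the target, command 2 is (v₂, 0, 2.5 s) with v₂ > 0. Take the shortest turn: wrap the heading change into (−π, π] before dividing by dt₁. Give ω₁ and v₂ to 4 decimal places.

ω₁ = -1.6662, v₂ = 3.2311

heading to target = atan2(3.5−-4, -2.5−0.5) = 1.9513
Δθ = wrap(1.9513 − -1.8326) = -2.4993; ω₁ = Δθ/dt₁ = -1.6662
distance = √((-2.5−0.5)² + (3.5−-4)²) = 8.0777; v₂ = distance/dt₂ = 3.2311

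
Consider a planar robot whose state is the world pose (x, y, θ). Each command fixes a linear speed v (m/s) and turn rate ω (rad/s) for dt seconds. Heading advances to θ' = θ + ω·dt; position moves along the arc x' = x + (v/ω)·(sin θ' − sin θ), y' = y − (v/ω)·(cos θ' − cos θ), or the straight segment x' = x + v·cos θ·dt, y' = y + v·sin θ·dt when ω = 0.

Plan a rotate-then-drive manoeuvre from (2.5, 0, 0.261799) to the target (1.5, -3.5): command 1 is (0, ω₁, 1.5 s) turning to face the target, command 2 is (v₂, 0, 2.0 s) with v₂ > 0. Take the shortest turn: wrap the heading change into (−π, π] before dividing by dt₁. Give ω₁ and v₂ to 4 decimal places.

heading to target = atan2(-3.5−0, 1.5−2.5) = -1.8491
Δθ = wrap(-1.8491 − 0.2618) = -2.1109; ω₁ = Δθ/dt₁ = -1.4073
distance = √((1.5−2.5)² + (-3.5−0)²) = 3.6401; v₂ = distance/dt₂ = 1.8200

ω₁ = -1.4073, v₂ = 1.8200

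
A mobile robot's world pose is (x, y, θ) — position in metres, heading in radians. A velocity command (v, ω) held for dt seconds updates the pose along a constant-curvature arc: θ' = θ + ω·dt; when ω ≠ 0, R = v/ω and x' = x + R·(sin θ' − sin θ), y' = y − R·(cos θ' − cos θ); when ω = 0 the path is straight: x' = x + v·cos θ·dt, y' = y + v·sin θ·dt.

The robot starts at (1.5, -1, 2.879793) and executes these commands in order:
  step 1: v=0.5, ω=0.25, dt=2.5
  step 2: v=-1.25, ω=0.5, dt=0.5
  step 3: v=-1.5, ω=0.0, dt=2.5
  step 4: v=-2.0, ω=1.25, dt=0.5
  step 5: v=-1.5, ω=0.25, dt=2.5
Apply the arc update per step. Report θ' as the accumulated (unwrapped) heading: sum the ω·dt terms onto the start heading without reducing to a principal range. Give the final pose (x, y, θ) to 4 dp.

step 1: θ'=3.5048 (R=2.0000) → pose (0.2718, -1.0623, 3.5048)
step 2: θ'=3.7548 (R=-2.5000) → pose (0.8224, -0.7699, 3.7548)
step 3: θ'=3.7548 (straight) → pose (3.8892, 1.3881, 3.7548)
step 4: θ'=4.3798 (R=-1.6000) → pose (4.4807, 2.1742, 4.3798)
step 5: θ'=5.0048 (R=-6.0000) → pose (4.5548, 5.8628, 5.0048)

(4.5548, 5.8628, 5.0048)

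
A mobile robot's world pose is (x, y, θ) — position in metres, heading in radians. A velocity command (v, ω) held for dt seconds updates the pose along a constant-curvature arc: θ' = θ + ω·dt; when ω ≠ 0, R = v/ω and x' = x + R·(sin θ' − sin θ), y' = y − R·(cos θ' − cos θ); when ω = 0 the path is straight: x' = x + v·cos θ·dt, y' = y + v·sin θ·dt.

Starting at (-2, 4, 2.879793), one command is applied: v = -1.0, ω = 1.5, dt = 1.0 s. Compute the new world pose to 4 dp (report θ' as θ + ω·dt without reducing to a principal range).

θ' = 2.8798 + 1.5·1.0 = 4.3798
R = v/ω = -1.0/1.5 = -0.6667
x' = -2 + -0.6667·(sin 4.3798 − sin 2.8798) = -1.1973
y' = 4 − -0.6667·(cos 4.3798 − cos 2.8798) = 4.4263

(-1.1973, 4.4263, 4.3798)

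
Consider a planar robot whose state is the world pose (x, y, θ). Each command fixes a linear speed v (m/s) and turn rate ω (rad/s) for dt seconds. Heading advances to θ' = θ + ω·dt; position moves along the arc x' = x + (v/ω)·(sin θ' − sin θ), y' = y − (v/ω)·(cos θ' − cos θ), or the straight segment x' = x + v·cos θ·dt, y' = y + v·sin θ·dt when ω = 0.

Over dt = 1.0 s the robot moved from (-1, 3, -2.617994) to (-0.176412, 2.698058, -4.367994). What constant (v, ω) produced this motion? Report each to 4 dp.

Δθ = -4.367994 − -2.617994 = -1.750000
ω = Δθ/dt = -1.750000/1.0 = -1.7500
R = Δx/(sin θ' − sin θ) = 0.5714
v = R·ω = 0.5714·-1.7500 = -1.0000

v = -1.0000, ω = -1.7500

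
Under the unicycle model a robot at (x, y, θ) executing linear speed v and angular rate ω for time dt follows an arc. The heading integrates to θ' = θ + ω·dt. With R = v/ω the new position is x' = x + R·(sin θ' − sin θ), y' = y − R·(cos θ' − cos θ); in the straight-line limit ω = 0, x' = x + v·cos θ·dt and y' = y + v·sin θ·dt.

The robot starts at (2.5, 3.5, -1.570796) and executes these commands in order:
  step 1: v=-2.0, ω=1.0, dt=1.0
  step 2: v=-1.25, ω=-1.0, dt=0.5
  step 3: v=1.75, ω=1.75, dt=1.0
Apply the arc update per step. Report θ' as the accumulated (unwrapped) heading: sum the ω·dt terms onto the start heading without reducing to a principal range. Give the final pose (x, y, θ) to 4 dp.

(2.6648, 5.3369, 0.6792)

step 1: θ'=-0.5708 (R=-2.0000) → pose (1.5806, 5.1829, -0.5708)
step 2: θ'=-1.0708 (R=1.2500) → pose (1.1590, 5.6355, -1.0708)
step 3: θ'=0.6792 (R=1.0000) → pose (2.6648, 5.3369, 0.6792)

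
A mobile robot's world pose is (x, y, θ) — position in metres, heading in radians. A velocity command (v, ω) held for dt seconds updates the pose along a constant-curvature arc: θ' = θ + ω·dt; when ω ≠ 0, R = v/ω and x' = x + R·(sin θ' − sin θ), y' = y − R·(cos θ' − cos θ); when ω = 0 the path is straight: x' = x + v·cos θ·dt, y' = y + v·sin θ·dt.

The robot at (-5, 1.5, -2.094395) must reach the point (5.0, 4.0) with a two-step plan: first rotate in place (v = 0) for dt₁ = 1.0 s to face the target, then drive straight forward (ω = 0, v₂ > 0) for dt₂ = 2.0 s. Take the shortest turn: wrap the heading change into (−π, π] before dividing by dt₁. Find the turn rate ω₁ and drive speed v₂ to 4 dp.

ω₁ = 2.3394, v₂ = 5.1539

heading to target = atan2(4−1.5, 5−-5) = 0.2450
Δθ = wrap(0.2450 − -2.0944) = 2.3394; ω₁ = Δθ/dt₁ = 2.3394
distance = √((5−-5)² + (4−1.5)²) = 10.3078; v₂ = distance/dt₂ = 5.1539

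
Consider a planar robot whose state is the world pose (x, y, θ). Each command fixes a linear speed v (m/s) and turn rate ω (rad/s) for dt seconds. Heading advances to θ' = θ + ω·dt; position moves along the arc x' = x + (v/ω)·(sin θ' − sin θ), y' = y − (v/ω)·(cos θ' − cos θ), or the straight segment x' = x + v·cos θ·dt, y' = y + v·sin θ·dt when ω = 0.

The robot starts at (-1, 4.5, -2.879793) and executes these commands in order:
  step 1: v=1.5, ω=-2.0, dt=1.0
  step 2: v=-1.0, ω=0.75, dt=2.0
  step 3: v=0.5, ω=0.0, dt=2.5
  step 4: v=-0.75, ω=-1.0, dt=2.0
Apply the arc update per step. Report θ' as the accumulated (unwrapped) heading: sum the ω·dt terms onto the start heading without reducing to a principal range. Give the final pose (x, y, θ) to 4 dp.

step 1: θ'=-4.8798 (R=-0.7500) → pose (-1.9336, 5.3494, -4.8798)
step 2: θ'=-3.3798 (R=-1.3333) → pose (-0.9335, 3.8316, -3.3798)
step 3: θ'=-3.3798 (straight) → pose (-2.1482, 4.1265, -3.3798)
step 4: θ'=-5.3798 (R=0.7500) → pose (-1.7361, 2.9335, -5.3798)

(-1.7361, 2.9335, -5.3798)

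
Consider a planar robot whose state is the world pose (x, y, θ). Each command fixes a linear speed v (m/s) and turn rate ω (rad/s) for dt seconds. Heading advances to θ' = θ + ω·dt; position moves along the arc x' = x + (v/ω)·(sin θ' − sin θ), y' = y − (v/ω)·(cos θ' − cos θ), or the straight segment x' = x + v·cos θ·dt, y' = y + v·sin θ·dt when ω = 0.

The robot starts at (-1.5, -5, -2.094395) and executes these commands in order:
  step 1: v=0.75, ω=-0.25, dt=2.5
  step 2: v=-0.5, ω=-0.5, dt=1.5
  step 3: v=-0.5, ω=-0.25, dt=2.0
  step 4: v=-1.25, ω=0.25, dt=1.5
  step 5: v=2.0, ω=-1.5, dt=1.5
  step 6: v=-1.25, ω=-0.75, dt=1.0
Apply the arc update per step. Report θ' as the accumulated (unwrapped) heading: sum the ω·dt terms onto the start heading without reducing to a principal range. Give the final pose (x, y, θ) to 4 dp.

step 1: θ'=-2.7194 (R=-3.0000) → pose (-2.8688, -6.2366, -2.7194)
step 2: θ'=-3.4694 (R=1.0000) → pose (-2.1370, -6.2020, -3.4694)
step 3: θ'=-3.9694 (R=2.0000) → pose (-1.3081, -6.7425, -3.9694)
step 4: θ'=-3.5944 (R=-5.0000) → pose (0.1867, -7.8562, -3.5944)
step 5: θ'=-5.8444 (R=-1.3333) → pose (0.2036, -5.4502, -5.8444)
step 6: θ'=-6.5944 (R=1.6667) → pose (-1.0149, -5.5280, -6.5944)

(-1.0149, -5.5280, -6.5944)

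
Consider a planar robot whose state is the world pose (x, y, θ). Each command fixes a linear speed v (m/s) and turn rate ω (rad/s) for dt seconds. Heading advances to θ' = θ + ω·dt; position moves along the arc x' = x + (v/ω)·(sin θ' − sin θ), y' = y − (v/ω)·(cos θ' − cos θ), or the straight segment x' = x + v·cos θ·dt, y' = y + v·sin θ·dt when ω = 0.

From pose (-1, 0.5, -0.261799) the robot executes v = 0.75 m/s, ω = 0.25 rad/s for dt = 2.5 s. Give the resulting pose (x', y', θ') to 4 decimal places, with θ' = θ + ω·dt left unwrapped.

(0.8423, 0.5935, 0.3632)

θ' = -0.2618 + 0.25·2.5 = 0.3632
R = v/ω = 0.75/0.25 = 3.0000
x' = -1 + 3.0000·(sin 0.3632 − sin -0.2618) = 0.8423
y' = 0.5 − 3.0000·(cos 0.3632 − cos -0.2618) = 0.5935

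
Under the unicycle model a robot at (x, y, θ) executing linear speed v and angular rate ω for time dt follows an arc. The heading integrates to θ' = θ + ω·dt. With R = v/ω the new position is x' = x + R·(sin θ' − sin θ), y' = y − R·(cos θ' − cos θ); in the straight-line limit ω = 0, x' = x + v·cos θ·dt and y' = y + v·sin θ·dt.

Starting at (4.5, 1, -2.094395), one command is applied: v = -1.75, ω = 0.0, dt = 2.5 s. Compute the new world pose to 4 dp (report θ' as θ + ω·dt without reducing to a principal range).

θ' = -2.0944 + 0.0·2.5 = -2.0944
ω = 0 → straight: x' = 4.5 + -1.75·cos(-2.0944)·2.5 = 6.6875
y' = 1 + -1.75·sin(-2.0944)·2.5 = 4.7889

(6.6875, 4.7889, -2.0944)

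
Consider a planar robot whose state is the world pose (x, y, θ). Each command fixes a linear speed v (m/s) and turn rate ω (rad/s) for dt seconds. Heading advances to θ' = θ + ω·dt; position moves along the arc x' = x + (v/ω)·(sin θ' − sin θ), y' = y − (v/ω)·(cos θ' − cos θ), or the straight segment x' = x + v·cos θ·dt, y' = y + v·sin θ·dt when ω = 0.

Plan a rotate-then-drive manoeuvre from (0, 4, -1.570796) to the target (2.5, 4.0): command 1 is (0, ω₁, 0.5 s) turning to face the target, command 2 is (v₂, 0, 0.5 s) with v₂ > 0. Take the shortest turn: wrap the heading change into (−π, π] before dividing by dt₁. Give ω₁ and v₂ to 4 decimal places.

ω₁ = 3.1416, v₂ = 5.0000

heading to target = atan2(4−4, 2.5−0) = 0.0000
Δθ = wrap(0.0000 − -1.5708) = 1.5708; ω₁ = Δθ/dt₁ = 3.1416
distance = √((2.5−0)² + (4−4)²) = 2.5000; v₂ = distance/dt₂ = 5.0000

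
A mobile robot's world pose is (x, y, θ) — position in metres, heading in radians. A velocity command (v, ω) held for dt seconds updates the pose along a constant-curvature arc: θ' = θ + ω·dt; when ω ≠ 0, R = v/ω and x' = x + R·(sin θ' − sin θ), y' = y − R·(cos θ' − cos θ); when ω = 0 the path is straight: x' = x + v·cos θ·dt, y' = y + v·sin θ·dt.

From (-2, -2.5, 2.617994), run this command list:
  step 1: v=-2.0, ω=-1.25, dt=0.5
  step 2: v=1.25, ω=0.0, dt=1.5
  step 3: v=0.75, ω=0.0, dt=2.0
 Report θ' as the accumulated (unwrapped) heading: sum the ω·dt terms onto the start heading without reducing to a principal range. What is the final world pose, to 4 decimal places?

(-2.7235, -0.1514, 1.9930)

step 1: θ'=1.9930 (R=1.6000) → pose (-1.3405, -3.2300, 1.9930)
step 2: θ'=1.9930 (straight) → pose (-2.1088, -1.5197, 1.9930)
step 3: θ'=1.9930 (straight) → pose (-2.7235, -0.1514, 1.9930)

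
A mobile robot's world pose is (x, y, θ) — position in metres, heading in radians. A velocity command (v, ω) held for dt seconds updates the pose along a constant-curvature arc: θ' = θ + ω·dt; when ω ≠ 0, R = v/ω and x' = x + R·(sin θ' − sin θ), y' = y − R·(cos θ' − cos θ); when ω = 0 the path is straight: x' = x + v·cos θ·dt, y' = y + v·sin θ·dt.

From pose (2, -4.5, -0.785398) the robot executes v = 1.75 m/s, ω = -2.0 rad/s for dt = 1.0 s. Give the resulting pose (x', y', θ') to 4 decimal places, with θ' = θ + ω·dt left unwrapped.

θ' = -0.7854 + -2.0·1.0 = -2.7854
R = v/ω = 1.75/-2.0 = -0.8750
x' = 2 + -0.8750·(sin -2.7854 − sin -0.7854) = 1.6864
y' = -4.5 − -0.8750·(cos -2.7854 − cos -0.7854) = -5.9388

(1.6864, -5.9388, -2.7854)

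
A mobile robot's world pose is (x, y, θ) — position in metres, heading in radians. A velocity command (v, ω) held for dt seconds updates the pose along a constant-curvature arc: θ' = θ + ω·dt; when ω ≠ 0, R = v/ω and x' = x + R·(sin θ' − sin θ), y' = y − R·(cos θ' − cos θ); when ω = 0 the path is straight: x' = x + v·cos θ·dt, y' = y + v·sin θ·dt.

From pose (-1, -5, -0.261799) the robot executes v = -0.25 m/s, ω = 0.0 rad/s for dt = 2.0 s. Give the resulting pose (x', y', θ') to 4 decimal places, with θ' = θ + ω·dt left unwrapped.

θ' = -0.2618 + 0.0·2.0 = -0.2618
ω = 0 → straight: x' = -1 + -0.25·cos(-0.2618)·2.0 = -1.4830
y' = -5 + -0.25·sin(-0.2618)·2.0 = -4.8706

(-1.4830, -4.8706, -0.2618)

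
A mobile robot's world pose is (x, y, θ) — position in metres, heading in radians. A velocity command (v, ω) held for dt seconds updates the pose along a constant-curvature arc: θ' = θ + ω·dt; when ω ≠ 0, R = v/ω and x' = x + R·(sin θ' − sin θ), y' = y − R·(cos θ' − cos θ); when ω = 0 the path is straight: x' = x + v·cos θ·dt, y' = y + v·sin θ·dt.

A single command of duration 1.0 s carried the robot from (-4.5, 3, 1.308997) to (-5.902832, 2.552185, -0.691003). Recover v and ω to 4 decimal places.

Δθ = -0.691003 − 1.308997 = -2.000000
ω = Δθ/dt = -2.000000/1.0 = -2.0000
R = Δx/(sin θ' − sin θ) = 0.8750
v = R·ω = 0.8750·-2.0000 = -1.7500

v = -1.7500, ω = -2.0000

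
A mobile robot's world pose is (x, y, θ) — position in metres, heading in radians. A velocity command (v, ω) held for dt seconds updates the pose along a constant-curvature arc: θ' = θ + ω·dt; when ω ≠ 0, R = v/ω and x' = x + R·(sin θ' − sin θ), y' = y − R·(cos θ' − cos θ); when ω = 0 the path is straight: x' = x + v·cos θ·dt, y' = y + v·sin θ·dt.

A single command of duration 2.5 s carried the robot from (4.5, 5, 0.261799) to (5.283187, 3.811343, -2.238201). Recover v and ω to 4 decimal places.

v = 0.7500, ω = -1.0000

Δθ = -2.238201 − 0.261799 = -2.500000
ω = Δθ/dt = -2.500000/2.5 = -1.0000
R = −Δy/(cos θ' − cos θ) = -0.7500
v = R·ω = -0.7500·-1.0000 = 0.7500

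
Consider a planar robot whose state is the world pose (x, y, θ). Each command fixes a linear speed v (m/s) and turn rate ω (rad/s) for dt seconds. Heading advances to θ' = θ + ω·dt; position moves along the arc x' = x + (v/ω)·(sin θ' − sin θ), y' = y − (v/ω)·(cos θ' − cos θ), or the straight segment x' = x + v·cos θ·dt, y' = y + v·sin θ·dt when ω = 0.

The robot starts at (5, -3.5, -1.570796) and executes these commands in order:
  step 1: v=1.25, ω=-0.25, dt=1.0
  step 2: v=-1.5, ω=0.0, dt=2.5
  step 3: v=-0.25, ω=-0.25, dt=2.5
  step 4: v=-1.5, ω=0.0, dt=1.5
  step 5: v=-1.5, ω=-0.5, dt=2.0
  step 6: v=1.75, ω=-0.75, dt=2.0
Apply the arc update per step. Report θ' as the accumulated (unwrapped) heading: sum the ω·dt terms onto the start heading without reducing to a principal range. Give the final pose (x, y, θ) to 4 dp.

(9.0777, 4.1843, -4.9458)

step 1: θ'=-1.8208 (R=-5.0000) → pose (4.8446, -4.7370, -1.8208)
step 2: θ'=-1.8208 (straight) → pose (5.7723, -1.1036, -1.8208)
step 3: θ'=-2.4458 (R=1.0000) → pose (6.1002, -0.5835, -2.4458)
step 4: θ'=-2.4458 (straight) → pose (7.8272, 0.8588, -2.4458)
step 5: θ'=-3.4458 (R=3.0000) → pose (10.6488, 1.4184, -3.4458)
step 6: θ'=-4.9458 (R=-2.3333) → pose (9.0777, 4.1843, -4.9458)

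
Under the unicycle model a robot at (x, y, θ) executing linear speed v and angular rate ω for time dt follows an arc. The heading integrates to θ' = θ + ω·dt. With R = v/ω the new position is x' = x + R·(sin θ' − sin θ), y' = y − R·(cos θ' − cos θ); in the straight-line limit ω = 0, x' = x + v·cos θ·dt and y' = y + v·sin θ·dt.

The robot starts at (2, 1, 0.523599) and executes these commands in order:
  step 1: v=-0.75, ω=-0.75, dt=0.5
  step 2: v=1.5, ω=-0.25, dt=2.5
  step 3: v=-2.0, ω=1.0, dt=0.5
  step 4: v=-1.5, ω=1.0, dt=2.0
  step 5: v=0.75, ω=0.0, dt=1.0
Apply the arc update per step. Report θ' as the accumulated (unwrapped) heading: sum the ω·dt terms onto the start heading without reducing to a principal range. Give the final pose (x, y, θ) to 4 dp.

(2.6820, -0.9842, 2.0236)

step 1: θ'=0.1486 (R=1.0000) → pose (1.6481, 0.8770, 0.1486)
step 2: θ'=-0.4764 (R=-6.0000) → pose (5.2879, 0.2751, -0.4764)
step 3: θ'=0.0236 (R=-2.0000) → pose (4.3235, 0.4972, 0.0236)
step 4: θ'=2.0236 (R=-1.5000) → pose (3.0101, -1.6586, 2.0236)
step 5: θ'=2.0236 (straight) → pose (2.6820, -0.9842, 2.0236)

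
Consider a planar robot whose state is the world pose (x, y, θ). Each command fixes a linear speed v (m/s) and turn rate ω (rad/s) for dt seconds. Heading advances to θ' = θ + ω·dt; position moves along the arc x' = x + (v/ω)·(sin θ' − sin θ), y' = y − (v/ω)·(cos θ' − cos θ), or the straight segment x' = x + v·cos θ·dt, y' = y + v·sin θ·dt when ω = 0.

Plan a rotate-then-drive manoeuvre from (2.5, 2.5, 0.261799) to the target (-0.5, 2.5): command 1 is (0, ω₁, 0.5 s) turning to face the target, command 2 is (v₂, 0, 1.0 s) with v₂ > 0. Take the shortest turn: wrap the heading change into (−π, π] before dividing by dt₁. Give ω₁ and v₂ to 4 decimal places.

heading to target = atan2(2.5−2.5, -0.5−2.5) = 3.1416
Δθ = wrap(3.1416 − 0.2618) = 2.8798; ω₁ = Δθ/dt₁ = 5.7596
distance = √((-0.5−2.5)² + (2.5−2.5)²) = 3.0000; v₂ = distance/dt₂ = 3.0000

ω₁ = 5.7596, v₂ = 3.0000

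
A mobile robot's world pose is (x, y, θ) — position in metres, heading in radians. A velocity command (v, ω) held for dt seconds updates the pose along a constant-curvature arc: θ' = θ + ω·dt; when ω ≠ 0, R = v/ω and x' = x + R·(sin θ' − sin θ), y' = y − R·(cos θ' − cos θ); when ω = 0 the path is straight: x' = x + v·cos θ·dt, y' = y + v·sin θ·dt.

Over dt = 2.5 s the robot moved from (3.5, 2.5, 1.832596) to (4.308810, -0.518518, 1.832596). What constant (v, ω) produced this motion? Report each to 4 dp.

Δθ = 1.832596 − 1.832596 = 0.000000
ω = Δθ/dt = 0.000000/2.5 = 0.0000
ω = 0 → v = (Δx·cos θ + Δy·sin θ)/dt = -1.2500

v = -1.2500, ω = 0.0000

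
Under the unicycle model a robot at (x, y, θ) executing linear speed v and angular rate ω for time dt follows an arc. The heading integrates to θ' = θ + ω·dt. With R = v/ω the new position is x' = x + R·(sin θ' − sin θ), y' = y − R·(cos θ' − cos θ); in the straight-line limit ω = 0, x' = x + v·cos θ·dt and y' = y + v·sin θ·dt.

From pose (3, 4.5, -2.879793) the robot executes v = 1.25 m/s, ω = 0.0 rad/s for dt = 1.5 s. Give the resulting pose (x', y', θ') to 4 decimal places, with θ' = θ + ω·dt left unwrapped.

θ' = -2.8798 + 0.0·1.5 = -2.8798
ω = 0 → straight: x' = 3 + 1.25·cos(-2.8798)·1.5 = 1.1889
y' = 4.5 + 1.25·sin(-2.8798)·1.5 = 4.0147

(1.1889, 4.0147, -2.8798)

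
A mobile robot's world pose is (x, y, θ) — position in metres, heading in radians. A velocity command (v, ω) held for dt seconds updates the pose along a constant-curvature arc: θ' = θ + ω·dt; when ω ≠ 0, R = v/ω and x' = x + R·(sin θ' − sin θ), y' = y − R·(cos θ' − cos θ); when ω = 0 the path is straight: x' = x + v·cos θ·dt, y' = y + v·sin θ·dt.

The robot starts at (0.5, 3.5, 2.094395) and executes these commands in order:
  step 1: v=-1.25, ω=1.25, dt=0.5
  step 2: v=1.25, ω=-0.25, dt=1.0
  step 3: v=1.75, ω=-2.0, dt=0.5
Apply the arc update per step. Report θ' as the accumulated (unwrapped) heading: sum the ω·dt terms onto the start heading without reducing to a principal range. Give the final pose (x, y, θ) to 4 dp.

step 1: θ'=2.7194 (R=-1.0000) → pose (0.9563, 3.0878, 2.7194)
step 2: θ'=2.4694 (R=-5.0000) → pose (-0.1084, 3.7365, 2.4694)
step 3: θ'=1.4694 (R=-0.8750) → pose (-0.4341, 4.5097, 1.4694)

(-0.4341, 4.5097, 1.4694)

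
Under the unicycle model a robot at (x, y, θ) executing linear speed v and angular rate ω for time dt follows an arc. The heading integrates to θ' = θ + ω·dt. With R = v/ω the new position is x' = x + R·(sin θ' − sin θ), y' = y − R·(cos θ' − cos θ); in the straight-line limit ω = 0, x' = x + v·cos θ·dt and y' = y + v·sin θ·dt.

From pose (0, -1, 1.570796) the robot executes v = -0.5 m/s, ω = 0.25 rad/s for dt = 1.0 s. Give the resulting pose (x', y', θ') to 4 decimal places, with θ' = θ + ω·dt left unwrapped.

(0.0622, -1.4948, 1.8208)

θ' = 1.5708 + 0.25·1.0 = 1.8208
R = v/ω = -0.5/0.25 = -2.0000
x' = 0 + -2.0000·(sin 1.8208 − sin 1.5708) = 0.0622
y' = -1 − -2.0000·(cos 1.8208 − cos 1.5708) = -1.4948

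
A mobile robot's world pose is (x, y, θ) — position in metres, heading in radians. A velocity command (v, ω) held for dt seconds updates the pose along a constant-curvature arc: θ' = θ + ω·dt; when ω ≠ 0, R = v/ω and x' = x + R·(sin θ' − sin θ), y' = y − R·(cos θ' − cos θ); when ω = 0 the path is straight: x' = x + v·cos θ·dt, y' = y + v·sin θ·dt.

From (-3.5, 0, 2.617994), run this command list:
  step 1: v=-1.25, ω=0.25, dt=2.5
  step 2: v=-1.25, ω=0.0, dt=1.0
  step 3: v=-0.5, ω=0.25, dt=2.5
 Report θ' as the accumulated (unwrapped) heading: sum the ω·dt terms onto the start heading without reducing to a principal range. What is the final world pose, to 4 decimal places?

step 1: θ'=3.2430 (R=-5.0000) → pose (-0.4939, -0.6442, 3.2430)
step 2: θ'=3.2430 (straight) → pose (0.7497, -0.5177, 3.2430)
step 3: θ'=3.8680 (R=-2.0000) → pose (1.8756, -0.0231, 3.8680)

(1.8756, -0.0231, 3.8680)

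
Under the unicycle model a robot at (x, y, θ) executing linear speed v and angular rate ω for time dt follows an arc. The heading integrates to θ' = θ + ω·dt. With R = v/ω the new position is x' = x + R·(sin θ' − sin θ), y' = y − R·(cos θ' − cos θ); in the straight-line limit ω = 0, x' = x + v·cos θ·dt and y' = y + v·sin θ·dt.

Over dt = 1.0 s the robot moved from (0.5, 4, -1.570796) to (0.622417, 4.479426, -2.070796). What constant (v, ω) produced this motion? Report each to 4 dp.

v = -0.5000, ω = -0.5000

Δθ = -2.070796 − -1.570796 = -0.500000
ω = Δθ/dt = -0.500000/1.0 = -0.5000
R = −Δy/(cos θ' − cos θ) = 1.0000
v = R·ω = 1.0000·-0.5000 = -0.5000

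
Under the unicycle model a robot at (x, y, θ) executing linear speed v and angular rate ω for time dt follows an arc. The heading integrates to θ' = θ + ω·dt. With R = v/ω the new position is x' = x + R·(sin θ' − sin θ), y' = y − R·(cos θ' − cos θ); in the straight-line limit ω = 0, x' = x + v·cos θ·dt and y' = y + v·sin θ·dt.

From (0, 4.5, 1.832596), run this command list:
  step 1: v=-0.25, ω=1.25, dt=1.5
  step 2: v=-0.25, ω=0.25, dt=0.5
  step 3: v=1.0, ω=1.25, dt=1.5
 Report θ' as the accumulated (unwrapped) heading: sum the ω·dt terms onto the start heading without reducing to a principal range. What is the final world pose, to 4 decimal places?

(0.4759, 3.1688, 5.7076)

step 1: θ'=3.7076 (R=-0.2000) → pose (0.3004, 4.3830, 3.7076)
step 2: θ'=3.8326 (R=-1.0000) → pose (0.4015, 4.4564, 3.8326)
step 3: θ'=5.7076 (R=0.8000) → pose (0.4759, 3.1688, 5.7076)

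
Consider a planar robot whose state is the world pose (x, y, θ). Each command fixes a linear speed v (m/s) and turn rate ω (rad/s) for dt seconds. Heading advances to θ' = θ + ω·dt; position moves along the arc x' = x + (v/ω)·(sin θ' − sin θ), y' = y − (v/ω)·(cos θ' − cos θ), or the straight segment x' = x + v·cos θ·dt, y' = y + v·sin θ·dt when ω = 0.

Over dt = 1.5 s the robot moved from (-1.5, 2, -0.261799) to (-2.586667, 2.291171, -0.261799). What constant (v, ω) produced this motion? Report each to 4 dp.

v = -0.7500, ω = 0.0000

Δθ = -0.261799 − -0.261799 = 0.000000
ω = Δθ/dt = 0.000000/1.5 = 0.0000
ω = 0 → v = (Δx·cos θ + Δy·sin θ)/dt = -0.7500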